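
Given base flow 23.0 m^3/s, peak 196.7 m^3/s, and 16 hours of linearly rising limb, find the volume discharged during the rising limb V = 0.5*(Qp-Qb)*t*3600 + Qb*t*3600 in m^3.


V = 0.5*(196.7 - 23.0)*16*3600 + 23.0*16*3600 = 6.3274e+06 m^3


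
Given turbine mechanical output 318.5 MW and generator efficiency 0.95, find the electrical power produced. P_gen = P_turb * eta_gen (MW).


P_gen = 318.5 * 0.95 = 302.5750 MW


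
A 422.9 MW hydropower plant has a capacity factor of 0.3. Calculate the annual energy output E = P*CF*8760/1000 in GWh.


E = 422.9 * 0.3 * 8760 / 1000 = 1111.3812 GWh


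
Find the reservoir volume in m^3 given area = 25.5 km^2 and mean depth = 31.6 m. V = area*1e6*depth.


V = 25.5 * 1e6 * 31.6 = 8.0580e+08 m^3


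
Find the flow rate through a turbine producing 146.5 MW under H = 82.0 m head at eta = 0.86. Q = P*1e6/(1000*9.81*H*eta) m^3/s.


Q = 146.5 * 1e6 / (1000 * 9.81 * 82.0 * 0.86) = 211.7660 m^3/s


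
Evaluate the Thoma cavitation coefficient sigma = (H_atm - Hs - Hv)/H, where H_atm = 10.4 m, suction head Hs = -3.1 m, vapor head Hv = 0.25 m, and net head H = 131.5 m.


sigma = (10.4 - (-3.1) - 0.25) / 131.5 = 0.1008


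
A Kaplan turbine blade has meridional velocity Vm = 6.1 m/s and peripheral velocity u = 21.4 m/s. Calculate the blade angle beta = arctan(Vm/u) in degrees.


beta = arctan(6.1 / 21.4) = 15.9100 degrees


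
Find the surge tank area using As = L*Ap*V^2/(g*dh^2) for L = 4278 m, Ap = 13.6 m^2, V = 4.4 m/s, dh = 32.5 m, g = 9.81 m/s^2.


As = 4278 * 13.6 * 4.4^2 / (9.81 * 32.5^2) = 108.7049 m^2


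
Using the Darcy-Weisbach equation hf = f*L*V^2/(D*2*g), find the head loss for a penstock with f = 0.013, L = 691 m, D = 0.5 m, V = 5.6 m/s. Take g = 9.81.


hf = 0.013 * 691 * 5.6^2 / (0.5 * 2 * 9.81) = 28.7163 m


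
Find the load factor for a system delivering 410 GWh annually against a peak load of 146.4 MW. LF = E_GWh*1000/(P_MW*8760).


LF = 410 * 1000 / (146.4 * 8760) = 0.3197


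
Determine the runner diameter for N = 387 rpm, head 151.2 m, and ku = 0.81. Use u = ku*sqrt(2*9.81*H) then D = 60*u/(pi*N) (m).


u = 0.81 * sqrt(2*9.81*151.2) = 44.1175 m/s
D = 60 * 44.1175 / (pi * 387) = 2.1772 m


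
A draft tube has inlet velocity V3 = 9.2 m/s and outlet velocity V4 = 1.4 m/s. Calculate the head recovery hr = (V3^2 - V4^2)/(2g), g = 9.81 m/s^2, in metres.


hr = (9.2^2 - 1.4^2) / (2*9.81) = 4.2141 m


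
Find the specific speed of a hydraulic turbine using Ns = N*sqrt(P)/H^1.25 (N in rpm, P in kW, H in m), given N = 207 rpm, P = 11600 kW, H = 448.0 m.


Ns = 207 * 11600^0.5 / 448.0^1.25 = 10.8169


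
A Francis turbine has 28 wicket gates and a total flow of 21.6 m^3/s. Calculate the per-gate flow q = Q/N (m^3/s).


q = 21.6 / 28 = 0.7714 m^3/s


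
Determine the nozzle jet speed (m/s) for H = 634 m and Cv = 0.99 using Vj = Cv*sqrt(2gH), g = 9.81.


Vj = 0.99 * sqrt(2*9.81*634) = 110.4153 m/s


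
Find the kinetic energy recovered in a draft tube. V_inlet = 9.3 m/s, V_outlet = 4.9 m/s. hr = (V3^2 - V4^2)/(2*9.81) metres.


hr = (9.3^2 - 4.9^2) / (2*9.81) = 3.1845 m


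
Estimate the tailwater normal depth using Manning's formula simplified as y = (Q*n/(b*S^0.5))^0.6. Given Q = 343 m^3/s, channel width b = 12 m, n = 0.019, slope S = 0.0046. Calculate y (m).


y = (343 * 0.019 / (12 * 0.0046^0.5))^0.6 = 3.4841 m


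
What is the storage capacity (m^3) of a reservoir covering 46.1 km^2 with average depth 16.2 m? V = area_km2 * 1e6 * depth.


V = 46.1 * 1e6 * 16.2 = 7.4682e+08 m^3


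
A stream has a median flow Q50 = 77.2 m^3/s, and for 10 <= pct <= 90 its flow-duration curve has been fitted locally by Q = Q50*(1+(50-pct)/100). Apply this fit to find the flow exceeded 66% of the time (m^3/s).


Q = 77.2 * (1 + (50 - 66)/100) = 64.8480 m^3/s


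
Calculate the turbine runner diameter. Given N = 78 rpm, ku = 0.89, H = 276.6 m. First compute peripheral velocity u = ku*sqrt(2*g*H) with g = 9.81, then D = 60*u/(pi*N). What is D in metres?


u = 0.89 * sqrt(2*9.81*276.6) = 65.5640 m/s
D = 60 * 65.5640 / (pi * 78) = 16.0536 m


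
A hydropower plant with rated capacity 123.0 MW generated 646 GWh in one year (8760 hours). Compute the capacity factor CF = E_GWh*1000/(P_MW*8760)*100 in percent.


CF = 646 * 1000 / (123.0 * 8760) * 100 = 59.9547 %


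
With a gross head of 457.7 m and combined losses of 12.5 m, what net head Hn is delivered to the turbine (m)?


Hn = 457.7 - 12.5 = 445.2000 m


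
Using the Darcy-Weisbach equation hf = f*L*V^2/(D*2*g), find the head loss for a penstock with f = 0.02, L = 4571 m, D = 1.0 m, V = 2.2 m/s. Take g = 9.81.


hf = 0.02 * 4571 * 2.2^2 / (1.0 * 2 * 9.81) = 22.5521 m


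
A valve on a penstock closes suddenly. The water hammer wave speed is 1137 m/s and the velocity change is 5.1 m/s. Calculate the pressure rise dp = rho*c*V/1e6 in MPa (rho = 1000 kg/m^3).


dp = 1000 * 1137 * 5.1 / 1e6 = 5.7987 MPa


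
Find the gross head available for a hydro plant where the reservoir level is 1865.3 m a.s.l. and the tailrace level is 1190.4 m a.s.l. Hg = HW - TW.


Hg = 1865.3 - 1190.4 = 674.9000 m


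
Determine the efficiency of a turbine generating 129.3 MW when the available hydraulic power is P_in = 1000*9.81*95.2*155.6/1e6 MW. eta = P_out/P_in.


P_in = 1000 * 9.81 * 95.2 * 155.6 / 1e6 = 145.3167 MW
eta = 129.3 / 145.3167 = 0.8898


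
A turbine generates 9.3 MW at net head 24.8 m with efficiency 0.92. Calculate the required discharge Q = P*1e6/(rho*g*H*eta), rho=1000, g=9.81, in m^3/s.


Q = 9.3 * 1e6 / (1000 * 9.81 * 24.8 * 0.92) = 41.5503 m^3/s


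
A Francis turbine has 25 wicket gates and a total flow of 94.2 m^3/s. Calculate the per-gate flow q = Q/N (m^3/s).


q = 94.2 / 25 = 3.7680 m^3/s


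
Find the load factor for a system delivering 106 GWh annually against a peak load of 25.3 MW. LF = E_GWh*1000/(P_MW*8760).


LF = 106 * 1000 / (25.3 * 8760) = 0.4783


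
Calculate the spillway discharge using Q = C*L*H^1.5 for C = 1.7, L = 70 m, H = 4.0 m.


Q = 1.7 * 70 * 4.0^1.5 = 952.0000 m^3/s


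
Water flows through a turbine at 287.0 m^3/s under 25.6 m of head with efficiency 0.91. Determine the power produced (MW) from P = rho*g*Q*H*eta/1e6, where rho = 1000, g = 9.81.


P = 1000 * 9.81 * 287.0 * 25.6 * 0.91 / 1e6 = 65.5892 MW


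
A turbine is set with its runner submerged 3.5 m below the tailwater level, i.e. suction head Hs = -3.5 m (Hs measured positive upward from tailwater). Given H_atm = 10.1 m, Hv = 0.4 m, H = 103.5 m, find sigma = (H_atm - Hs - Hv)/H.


sigma = (10.1 - (-3.5) - 0.4) / 103.5 = 0.1275


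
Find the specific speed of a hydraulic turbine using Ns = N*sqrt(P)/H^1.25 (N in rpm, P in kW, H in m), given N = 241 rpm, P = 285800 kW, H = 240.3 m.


Ns = 241 * 285800^0.5 / 240.3^1.25 = 136.1777


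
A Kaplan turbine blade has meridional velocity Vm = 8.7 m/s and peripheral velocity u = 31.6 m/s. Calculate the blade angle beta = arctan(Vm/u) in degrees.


beta = arctan(8.7 / 31.6) = 15.3931 degrees


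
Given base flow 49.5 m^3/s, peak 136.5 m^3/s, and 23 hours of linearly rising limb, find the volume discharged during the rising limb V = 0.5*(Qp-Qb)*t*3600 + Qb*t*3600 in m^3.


V = 0.5*(136.5 - 49.5)*23*3600 + 49.5*23*3600 = 7.7004e+06 m^3


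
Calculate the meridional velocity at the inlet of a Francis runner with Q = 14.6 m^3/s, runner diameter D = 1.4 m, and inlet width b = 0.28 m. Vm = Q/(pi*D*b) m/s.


Vm = 14.6 / (pi * 1.4 * 0.28) = 11.8554 m/s


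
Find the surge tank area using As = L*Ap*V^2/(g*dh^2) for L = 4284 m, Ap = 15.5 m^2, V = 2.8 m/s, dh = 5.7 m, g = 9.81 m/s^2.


As = 4284 * 15.5 * 2.8^2 / (9.81 * 5.7^2) = 1633.3472 m^2


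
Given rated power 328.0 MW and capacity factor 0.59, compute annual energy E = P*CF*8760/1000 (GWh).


E = 328.0 * 0.59 * 8760 / 1000 = 1695.2352 GWh


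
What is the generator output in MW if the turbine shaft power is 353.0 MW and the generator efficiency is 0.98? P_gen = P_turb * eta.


P_gen = 353.0 * 0.98 = 345.9400 MW


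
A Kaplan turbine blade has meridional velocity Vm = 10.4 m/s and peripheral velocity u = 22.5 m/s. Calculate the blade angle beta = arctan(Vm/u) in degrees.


beta = arctan(10.4 / 22.5) = 24.8074 degrees


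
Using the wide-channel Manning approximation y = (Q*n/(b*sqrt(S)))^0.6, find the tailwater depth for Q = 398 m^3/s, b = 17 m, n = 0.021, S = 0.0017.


y = (398 * 0.021 / (17 * 0.0017^0.5))^0.6 = 4.4244 m


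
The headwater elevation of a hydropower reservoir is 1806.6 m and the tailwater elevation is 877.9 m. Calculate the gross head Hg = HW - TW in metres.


Hg = 1806.6 - 877.9 = 928.7000 m


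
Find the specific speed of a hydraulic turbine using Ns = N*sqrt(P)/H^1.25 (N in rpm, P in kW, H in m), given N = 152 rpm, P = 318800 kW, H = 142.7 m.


Ns = 152 * 318800^0.5 / 142.7^1.25 = 174.0094


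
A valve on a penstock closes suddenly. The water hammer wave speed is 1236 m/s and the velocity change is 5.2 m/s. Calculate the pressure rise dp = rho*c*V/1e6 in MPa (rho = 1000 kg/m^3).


dp = 1000 * 1236 * 5.2 / 1e6 = 6.4272 MPa


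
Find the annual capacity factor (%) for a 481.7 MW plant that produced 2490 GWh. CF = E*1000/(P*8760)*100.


CF = 2490 * 1000 / (481.7 * 8760) * 100 = 59.0090 %


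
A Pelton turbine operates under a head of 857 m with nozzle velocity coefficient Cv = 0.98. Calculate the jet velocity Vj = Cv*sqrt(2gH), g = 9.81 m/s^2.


Vj = 0.98 * sqrt(2*9.81*857) = 127.0767 m/s


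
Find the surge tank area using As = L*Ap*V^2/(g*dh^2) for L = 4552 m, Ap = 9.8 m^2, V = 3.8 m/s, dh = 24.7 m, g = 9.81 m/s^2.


As = 4552 * 9.8 * 3.8^2 / (9.81 * 24.7^2) = 107.6298 m^2


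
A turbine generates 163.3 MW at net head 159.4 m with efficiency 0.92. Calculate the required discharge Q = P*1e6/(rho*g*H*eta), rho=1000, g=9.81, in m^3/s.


Q = 163.3 * 1e6 / (1000 * 9.81 * 159.4 * 0.92) = 113.5118 m^3/s


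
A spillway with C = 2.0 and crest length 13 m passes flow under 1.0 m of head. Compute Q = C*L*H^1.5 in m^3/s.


Q = 2.0 * 13 * 1.0^1.5 = 26.0000 m^3/s


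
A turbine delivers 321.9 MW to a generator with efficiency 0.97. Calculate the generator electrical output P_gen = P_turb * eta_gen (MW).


P_gen = 321.9 * 0.97 = 312.2430 MW


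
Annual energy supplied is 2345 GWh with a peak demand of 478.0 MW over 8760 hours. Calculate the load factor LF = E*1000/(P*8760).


LF = 2345 * 1000 / (478.0 * 8760) = 0.5600


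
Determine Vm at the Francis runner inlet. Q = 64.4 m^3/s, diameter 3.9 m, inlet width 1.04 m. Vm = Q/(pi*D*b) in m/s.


Vm = 64.4 / (pi * 3.9 * 1.04) = 5.0540 m/s


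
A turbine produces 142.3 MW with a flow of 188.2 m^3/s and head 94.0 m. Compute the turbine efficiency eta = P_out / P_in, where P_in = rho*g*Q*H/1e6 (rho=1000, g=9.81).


P_in = 1000 * 9.81 * 188.2 * 94.0 / 1e6 = 173.5467 MW
eta = 142.3 / 173.5467 = 0.8200


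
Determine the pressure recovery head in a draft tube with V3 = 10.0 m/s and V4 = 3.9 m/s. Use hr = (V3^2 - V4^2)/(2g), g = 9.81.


hr = (10.0^2 - 3.9^2) / (2*9.81) = 4.3216 m


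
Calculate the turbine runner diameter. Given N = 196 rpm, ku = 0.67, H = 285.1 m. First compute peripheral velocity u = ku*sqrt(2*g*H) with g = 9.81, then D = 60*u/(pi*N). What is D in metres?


u = 0.67 * sqrt(2*9.81*285.1) = 50.1098 m/s
D = 60 * 50.1098 / (pi * 196) = 4.8828 m


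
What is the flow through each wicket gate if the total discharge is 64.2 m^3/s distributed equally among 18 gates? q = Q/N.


q = 64.2 / 18 = 3.5667 m^3/s


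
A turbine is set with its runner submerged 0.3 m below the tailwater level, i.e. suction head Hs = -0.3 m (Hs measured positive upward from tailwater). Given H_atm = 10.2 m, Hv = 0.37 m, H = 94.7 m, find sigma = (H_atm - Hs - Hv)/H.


sigma = (10.2 - (-0.3) - 0.37) / 94.7 = 0.1070


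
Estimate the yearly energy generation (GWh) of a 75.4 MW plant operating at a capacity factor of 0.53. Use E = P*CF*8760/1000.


E = 75.4 * 0.53 * 8760 / 1000 = 350.0671 GWh


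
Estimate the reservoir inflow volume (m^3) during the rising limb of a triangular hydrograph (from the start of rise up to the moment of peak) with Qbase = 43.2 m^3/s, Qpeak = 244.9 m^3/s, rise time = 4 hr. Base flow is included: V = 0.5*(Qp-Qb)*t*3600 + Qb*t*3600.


V = 0.5*(244.9 - 43.2)*4*3600 + 43.2*4*3600 = 2.0743e+06 m^3


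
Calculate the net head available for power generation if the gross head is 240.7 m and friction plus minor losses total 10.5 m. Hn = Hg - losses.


Hn = 240.7 - 10.5 = 230.2000 m


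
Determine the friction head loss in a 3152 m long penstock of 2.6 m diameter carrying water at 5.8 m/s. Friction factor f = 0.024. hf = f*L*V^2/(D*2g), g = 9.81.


hf = 0.024 * 3152 * 5.8^2 / (2.6 * 2 * 9.81) = 49.8863 m


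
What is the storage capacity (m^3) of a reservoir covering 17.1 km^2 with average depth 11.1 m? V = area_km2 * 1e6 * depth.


V = 17.1 * 1e6 * 11.1 = 1.8981e+08 m^3


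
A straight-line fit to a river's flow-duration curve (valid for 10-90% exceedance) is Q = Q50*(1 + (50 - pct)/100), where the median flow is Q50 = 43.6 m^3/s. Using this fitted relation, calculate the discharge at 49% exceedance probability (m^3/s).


Q = 43.6 * (1 + (50 - 49)/100) = 44.0360 m^3/s


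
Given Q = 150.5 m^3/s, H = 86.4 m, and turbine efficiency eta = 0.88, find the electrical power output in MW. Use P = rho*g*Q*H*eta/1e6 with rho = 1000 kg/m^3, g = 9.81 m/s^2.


P = 1000 * 9.81 * 150.5 * 86.4 * 0.88 / 1e6 = 112.2540 MW


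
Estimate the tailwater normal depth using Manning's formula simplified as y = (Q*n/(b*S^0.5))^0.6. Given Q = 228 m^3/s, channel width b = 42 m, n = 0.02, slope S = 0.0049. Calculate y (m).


y = (228 * 0.02 / (42 * 0.0049^0.5))^0.6 = 1.3013 m


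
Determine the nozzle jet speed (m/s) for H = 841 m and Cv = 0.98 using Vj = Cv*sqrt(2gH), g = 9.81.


Vj = 0.98 * sqrt(2*9.81*841) = 125.8849 m/s


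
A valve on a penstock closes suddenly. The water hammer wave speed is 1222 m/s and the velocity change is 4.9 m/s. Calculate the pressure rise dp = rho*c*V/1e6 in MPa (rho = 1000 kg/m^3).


dp = 1000 * 1222 * 4.9 / 1e6 = 5.9878 MPa


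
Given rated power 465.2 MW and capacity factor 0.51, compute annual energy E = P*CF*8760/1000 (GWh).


E = 465.2 * 0.51 * 8760 / 1000 = 2078.3275 GWh


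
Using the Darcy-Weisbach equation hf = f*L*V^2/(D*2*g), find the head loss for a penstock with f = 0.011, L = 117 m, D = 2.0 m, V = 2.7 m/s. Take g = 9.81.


hf = 0.011 * 117 * 2.7^2 / (2.0 * 2 * 9.81) = 0.2391 m


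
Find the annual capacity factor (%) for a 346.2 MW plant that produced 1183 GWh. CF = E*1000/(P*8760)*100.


CF = 1183 * 1000 / (346.2 * 8760) * 100 = 39.0080 %


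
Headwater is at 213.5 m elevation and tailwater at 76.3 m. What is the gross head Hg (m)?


Hg = 213.5 - 76.3 = 137.2000 m


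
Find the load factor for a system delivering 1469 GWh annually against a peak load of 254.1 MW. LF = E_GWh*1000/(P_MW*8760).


LF = 1469 * 1000 / (254.1 * 8760) = 0.6600


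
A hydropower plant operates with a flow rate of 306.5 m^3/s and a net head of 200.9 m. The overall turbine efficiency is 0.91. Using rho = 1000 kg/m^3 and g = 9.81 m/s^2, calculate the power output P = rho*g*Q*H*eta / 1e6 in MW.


P = 1000 * 9.81 * 306.5 * 200.9 * 0.91 / 1e6 = 549.6938 MW


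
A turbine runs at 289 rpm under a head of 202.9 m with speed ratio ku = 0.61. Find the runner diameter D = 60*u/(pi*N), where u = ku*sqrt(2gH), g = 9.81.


u = 0.61 * sqrt(2*9.81*202.9) = 38.4876 m/s
D = 60 * 38.4876 / (pi * 289) = 2.5435 m


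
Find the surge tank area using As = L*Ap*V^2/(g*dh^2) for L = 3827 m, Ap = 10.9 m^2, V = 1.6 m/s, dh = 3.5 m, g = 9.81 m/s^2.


As = 3827 * 10.9 * 1.6^2 / (9.81 * 3.5^2) = 888.6277 m^2


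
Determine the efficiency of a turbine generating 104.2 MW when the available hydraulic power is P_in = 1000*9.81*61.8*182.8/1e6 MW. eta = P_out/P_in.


P_in = 1000 * 9.81 * 61.8 * 182.8 / 1e6 = 110.8240 MW
eta = 104.2 / 110.8240 = 0.9402


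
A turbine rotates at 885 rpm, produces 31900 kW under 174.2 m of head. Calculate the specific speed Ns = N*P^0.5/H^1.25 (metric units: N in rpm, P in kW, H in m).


Ns = 885 * 31900^0.5 / 174.2^1.25 = 249.7632


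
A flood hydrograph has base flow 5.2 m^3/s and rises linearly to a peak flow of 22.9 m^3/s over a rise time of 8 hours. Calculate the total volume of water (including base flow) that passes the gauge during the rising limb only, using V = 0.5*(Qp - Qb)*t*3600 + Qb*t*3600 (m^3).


V = 0.5*(22.9 - 5.2)*8*3600 + 5.2*8*3600 = 404640.0000 m^3


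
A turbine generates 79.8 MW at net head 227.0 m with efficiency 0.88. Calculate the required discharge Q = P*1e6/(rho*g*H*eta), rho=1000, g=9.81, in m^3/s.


Q = 79.8 * 1e6 / (1000 * 9.81 * 227.0 * 0.88) = 40.7216 m^3/s


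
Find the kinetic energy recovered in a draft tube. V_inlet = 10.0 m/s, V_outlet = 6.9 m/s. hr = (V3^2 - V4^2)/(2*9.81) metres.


hr = (10.0^2 - 6.9^2) / (2*9.81) = 2.6702 m


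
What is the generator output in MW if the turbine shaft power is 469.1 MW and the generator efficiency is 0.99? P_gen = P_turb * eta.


P_gen = 469.1 * 0.99 = 464.4090 MW


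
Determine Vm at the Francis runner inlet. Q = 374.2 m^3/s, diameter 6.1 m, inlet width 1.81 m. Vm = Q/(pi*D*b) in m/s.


Vm = 374.2 / (pi * 6.1 * 1.81) = 10.7881 m/s


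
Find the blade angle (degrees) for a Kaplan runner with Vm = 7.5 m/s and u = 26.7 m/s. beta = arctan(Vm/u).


beta = arctan(7.5 / 26.7) = 15.6900 degrees


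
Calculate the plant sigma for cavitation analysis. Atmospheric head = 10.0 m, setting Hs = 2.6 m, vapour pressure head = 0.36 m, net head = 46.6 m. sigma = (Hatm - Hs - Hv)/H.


sigma = (10.0 - 2.6 - 0.36) / 46.6 = 0.1511


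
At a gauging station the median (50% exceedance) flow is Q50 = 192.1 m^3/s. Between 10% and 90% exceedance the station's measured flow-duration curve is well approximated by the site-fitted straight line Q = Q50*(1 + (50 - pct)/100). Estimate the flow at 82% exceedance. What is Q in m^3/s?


Q = 192.1 * (1 + (50 - 82)/100) = 130.6280 m^3/s


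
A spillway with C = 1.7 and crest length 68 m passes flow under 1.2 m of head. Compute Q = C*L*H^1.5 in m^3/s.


Q = 1.7 * 68 * 1.2^1.5 = 151.9601 m^3/s


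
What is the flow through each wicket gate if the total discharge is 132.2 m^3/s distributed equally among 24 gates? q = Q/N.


q = 132.2 / 24 = 5.5083 m^3/s


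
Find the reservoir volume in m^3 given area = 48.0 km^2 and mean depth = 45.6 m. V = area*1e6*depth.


V = 48.0 * 1e6 * 45.6 = 2.1888e+09 m^3


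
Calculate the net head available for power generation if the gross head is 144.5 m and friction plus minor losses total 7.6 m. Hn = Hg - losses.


Hn = 144.5 - 7.6 = 136.9000 m


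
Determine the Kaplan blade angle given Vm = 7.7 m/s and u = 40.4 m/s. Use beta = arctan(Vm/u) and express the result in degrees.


beta = arctan(7.7 / 40.4) = 10.7908 degrees


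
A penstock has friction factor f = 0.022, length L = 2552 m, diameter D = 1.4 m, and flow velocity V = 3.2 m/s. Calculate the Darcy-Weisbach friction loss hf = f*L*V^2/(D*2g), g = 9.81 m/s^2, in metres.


hf = 0.022 * 2552 * 3.2^2 / (1.4 * 2 * 9.81) = 20.9303 m


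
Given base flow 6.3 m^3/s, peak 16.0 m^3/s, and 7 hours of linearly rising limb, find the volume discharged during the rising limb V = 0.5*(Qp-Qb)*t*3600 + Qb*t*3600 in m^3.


V = 0.5*(16.0 - 6.3)*7*3600 + 6.3*7*3600 = 280980.0000 m^3


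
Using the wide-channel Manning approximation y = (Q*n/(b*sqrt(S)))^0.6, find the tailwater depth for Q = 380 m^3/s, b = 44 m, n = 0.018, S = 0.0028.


y = (380 * 0.018 / (44 * 0.0028^0.5))^0.6 = 1.9090 m


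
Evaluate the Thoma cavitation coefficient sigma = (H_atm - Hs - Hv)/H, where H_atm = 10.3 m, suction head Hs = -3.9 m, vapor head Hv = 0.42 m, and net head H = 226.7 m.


sigma = (10.3 - (-3.9) - 0.42) / 226.7 = 0.0608


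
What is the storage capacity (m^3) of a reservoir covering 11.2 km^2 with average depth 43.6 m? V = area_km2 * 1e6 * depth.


V = 11.2 * 1e6 * 43.6 = 4.8832e+08 m^3


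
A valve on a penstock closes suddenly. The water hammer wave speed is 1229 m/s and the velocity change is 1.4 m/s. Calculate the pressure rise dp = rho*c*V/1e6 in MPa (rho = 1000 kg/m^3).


dp = 1000 * 1229 * 1.4 / 1e6 = 1.7206 MPa


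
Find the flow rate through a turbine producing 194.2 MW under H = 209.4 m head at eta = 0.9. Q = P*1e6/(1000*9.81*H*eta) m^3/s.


Q = 194.2 * 1e6 / (1000 * 9.81 * 209.4 * 0.9) = 105.0415 m^3/s


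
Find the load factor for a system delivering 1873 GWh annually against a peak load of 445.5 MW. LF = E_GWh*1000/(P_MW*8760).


LF = 1873 * 1000 / (445.5 * 8760) = 0.4799


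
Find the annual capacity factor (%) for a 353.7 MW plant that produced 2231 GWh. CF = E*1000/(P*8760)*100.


CF = 2231 * 1000 / (353.7 * 8760) * 100 = 72.0046 %


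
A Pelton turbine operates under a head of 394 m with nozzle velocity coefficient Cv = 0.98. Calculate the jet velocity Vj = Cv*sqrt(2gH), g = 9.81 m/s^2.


Vj = 0.98 * sqrt(2*9.81*394) = 86.1636 m/s


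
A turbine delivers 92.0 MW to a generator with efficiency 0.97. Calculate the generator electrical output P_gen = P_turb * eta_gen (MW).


P_gen = 92.0 * 0.97 = 89.2400 MW


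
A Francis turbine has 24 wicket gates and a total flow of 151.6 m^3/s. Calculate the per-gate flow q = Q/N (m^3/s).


q = 151.6 / 24 = 6.3167 m^3/s


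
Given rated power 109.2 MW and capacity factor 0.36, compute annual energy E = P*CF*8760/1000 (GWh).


E = 109.2 * 0.36 * 8760 / 1000 = 344.3731 GWh


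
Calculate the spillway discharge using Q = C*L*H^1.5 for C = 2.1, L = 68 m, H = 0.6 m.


Q = 2.1 * 68 * 0.6^1.5 = 66.3674 m^3/s


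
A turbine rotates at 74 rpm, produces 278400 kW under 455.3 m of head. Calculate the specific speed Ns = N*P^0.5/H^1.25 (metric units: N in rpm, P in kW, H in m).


Ns = 74 * 278400^0.5 / 455.3^1.25 = 18.5650


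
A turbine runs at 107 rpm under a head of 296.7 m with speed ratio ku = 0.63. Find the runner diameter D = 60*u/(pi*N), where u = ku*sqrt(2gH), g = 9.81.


u = 0.63 * sqrt(2*9.81*296.7) = 48.0672 m/s
D = 60 * 48.0672 / (pi * 107) = 8.5796 m


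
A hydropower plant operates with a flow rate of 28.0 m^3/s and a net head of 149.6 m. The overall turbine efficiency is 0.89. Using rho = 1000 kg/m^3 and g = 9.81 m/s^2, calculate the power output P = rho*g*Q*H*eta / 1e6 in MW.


P = 1000 * 9.81 * 28.0 * 149.6 * 0.89 / 1e6 = 36.5720 MW


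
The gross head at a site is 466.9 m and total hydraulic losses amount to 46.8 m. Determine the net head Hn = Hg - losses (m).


Hn = 466.9 - 46.8 = 420.1000 m


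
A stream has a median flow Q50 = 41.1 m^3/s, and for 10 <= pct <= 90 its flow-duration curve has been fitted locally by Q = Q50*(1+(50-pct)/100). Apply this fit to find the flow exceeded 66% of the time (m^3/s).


Q = 41.1 * (1 + (50 - 66)/100) = 34.5240 m^3/s


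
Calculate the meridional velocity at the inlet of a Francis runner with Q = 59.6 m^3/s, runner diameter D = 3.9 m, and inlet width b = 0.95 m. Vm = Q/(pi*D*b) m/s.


Vm = 59.6 / (pi * 3.9 * 0.95) = 5.1205 m/s


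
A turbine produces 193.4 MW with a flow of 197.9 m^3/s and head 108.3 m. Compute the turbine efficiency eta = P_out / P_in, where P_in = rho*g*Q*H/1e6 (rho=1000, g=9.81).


P_in = 1000 * 9.81 * 197.9 * 108.3 / 1e6 = 210.2535 MW
eta = 193.4 / 210.2535 = 0.9198


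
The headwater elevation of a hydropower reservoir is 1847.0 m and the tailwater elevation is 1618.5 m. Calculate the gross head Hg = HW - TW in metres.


Hg = 1847.0 - 1618.5 = 228.5000 m


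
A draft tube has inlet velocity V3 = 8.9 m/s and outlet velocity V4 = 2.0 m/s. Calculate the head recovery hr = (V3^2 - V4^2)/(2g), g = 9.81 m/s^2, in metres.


hr = (8.9^2 - 2.0^2) / (2*9.81) = 3.8333 m


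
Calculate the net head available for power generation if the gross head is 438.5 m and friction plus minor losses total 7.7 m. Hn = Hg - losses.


Hn = 438.5 - 7.7 = 430.8000 m


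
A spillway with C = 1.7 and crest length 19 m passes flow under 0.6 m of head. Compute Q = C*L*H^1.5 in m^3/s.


Q = 1.7 * 19 * 0.6^1.5 = 15.0117 m^3/s


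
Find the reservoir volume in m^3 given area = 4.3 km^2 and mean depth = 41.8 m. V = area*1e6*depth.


V = 4.3 * 1e6 * 41.8 = 1.7974e+08 m^3


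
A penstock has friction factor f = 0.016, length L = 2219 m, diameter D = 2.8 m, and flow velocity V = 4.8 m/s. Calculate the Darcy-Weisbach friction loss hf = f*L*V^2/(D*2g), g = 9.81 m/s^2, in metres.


hf = 0.016 * 2219 * 4.8^2 / (2.8 * 2 * 9.81) = 14.8903 m


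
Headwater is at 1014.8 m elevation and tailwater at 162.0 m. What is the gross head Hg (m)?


Hg = 1014.8 - 162.0 = 852.8000 m


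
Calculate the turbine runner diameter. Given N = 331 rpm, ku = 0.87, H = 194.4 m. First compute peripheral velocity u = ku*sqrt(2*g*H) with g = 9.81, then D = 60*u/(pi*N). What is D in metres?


u = 0.87 * sqrt(2*9.81*194.4) = 53.7300 m/s
D = 60 * 53.7300 / (pi * 331) = 3.1002 m


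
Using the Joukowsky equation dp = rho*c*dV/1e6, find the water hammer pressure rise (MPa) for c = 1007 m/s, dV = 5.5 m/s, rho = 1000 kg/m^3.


dp = 1000 * 1007 * 5.5 / 1e6 = 5.5385 MPa


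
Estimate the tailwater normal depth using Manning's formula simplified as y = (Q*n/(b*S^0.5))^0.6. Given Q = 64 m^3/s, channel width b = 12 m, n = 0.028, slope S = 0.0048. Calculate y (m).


y = (64 * 0.028 / (12 * 0.0048^0.5))^0.6 = 1.5853 m


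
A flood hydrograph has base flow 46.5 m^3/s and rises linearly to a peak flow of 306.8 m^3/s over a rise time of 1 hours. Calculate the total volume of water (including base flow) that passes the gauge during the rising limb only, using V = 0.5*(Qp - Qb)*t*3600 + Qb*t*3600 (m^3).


V = 0.5*(306.8 - 46.5)*1*3600 + 46.5*1*3600 = 635940.0000 m^3


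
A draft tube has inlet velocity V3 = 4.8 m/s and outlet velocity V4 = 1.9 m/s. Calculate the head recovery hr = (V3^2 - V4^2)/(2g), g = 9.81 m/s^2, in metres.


hr = (4.8^2 - 1.9^2) / (2*9.81) = 0.9903 m


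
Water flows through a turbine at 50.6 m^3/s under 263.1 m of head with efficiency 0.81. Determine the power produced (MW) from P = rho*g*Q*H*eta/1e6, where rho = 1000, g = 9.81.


P = 1000 * 9.81 * 50.6 * 263.1 * 0.81 / 1e6 = 105.7853 MW


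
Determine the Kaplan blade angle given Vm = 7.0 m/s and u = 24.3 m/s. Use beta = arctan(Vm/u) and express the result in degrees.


beta = arctan(7.0 / 24.3) = 16.0699 degrees


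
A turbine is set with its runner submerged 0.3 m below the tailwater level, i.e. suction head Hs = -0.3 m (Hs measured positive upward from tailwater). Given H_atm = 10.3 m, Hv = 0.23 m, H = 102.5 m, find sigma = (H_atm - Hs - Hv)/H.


sigma = (10.3 - (-0.3) - 0.23) / 102.5 = 0.1012


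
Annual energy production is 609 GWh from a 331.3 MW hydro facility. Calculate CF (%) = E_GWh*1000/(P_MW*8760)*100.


CF = 609 * 1000 / (331.3 * 8760) * 100 = 20.9842 %


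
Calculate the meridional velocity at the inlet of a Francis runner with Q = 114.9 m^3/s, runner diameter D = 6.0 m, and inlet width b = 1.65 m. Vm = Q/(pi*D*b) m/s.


Vm = 114.9 / (pi * 6.0 * 1.65) = 3.6943 m/s


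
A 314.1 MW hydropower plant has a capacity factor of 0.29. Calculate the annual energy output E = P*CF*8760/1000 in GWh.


E = 314.1 * 0.29 * 8760 / 1000 = 797.9396 GWh


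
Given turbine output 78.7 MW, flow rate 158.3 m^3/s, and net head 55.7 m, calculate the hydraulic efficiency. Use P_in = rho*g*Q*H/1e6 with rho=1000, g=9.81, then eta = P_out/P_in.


P_in = 1000 * 9.81 * 158.3 * 55.7 / 1e6 = 86.4978 MW
eta = 78.7 / 86.4978 = 0.9098


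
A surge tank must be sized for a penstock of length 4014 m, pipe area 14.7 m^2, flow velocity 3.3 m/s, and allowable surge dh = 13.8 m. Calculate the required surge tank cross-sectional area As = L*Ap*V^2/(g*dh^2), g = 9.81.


As = 4014 * 14.7 * 3.3^2 / (9.81 * 13.8^2) = 343.9501 m^2


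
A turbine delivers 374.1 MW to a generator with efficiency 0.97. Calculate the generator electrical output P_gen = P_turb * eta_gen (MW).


P_gen = 374.1 * 0.97 = 362.8770 MW


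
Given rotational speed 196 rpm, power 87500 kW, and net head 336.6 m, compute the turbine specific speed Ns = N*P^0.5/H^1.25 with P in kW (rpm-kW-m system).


Ns = 196 * 87500^0.5 / 336.6^1.25 = 40.2131


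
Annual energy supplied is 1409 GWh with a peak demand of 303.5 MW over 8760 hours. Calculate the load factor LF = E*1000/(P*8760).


LF = 1409 * 1000 / (303.5 * 8760) = 0.5300


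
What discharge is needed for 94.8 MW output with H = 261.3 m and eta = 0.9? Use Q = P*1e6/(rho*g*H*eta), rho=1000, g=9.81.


Q = 94.8 * 1e6 / (1000 * 9.81 * 261.3 * 0.9) = 41.0920 m^3/s


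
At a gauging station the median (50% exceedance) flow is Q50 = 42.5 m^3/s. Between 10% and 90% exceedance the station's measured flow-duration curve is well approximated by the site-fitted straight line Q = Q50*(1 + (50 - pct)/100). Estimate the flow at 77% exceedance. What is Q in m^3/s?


Q = 42.5 * (1 + (50 - 77)/100) = 31.0250 m^3/s


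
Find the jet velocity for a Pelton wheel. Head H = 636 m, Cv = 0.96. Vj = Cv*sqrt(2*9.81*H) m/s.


Vj = 0.96 * sqrt(2*9.81*636) = 107.2381 m/s


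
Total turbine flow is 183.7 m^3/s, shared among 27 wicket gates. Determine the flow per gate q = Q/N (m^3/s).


q = 183.7 / 27 = 6.8037 m^3/s


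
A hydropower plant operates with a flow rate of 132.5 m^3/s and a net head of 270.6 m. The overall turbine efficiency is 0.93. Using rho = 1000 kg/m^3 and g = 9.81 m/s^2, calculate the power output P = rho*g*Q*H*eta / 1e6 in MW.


P = 1000 * 9.81 * 132.5 * 270.6 * 0.93 / 1e6 = 327.1114 MW


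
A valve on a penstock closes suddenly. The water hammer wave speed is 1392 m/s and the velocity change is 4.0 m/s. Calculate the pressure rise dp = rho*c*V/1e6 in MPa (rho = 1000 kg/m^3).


dp = 1000 * 1392 * 4.0 / 1e6 = 5.5680 MPa


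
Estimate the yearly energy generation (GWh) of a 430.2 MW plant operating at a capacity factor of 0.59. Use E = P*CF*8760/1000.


E = 430.2 * 0.59 * 8760 / 1000 = 2223.4457 GWh


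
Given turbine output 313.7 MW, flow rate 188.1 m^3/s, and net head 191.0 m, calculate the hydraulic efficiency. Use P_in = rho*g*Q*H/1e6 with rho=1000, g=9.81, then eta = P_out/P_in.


P_in = 1000 * 9.81 * 188.1 * 191.0 / 1e6 = 352.4449 MW
eta = 313.7 / 352.4449 = 0.8901


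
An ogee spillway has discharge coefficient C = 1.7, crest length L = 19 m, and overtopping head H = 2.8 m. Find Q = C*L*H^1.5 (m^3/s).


Q = 1.7 * 19 * 2.8^1.5 = 151.3351 m^3/s


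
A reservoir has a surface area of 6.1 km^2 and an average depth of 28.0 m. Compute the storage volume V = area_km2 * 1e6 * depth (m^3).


V = 6.1 * 1e6 * 28.0 = 1.7080e+08 m^3


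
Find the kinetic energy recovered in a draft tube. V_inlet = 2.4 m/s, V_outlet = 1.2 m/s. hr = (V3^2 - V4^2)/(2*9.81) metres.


hr = (2.4^2 - 1.2^2) / (2*9.81) = 0.2202 m


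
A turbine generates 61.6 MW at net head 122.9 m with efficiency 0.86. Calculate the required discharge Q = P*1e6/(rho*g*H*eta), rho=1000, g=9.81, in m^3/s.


Q = 61.6 * 1e6 / (1000 * 9.81 * 122.9 * 0.86) = 59.4102 m^3/s


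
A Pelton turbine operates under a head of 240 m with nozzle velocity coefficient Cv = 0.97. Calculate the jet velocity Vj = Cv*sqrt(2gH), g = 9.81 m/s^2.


Vj = 0.97 * sqrt(2*9.81*240) = 66.5621 m/s


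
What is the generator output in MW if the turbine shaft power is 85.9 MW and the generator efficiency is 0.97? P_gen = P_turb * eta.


P_gen = 85.9 * 0.97 = 83.3230 MW


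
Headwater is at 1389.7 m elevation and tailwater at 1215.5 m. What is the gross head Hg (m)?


Hg = 1389.7 - 1215.5 = 174.2000 m


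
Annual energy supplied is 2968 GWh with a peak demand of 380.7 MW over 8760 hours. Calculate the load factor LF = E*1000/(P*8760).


LF = 2968 * 1000 / (380.7 * 8760) = 0.8900


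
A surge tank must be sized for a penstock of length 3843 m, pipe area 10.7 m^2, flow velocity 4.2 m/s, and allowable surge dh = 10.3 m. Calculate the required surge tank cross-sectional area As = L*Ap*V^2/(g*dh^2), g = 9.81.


As = 3843 * 10.7 * 4.2^2 / (9.81 * 10.3^2) = 696.9623 m^2


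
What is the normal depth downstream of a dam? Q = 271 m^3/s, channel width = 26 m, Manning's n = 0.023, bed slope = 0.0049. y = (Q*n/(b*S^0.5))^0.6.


y = (271 * 0.023 / (26 * 0.0049^0.5))^0.6 = 2.0930 m


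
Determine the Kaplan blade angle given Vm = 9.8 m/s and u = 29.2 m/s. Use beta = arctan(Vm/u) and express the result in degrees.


beta = arctan(9.8 / 29.2) = 18.5526 degrees


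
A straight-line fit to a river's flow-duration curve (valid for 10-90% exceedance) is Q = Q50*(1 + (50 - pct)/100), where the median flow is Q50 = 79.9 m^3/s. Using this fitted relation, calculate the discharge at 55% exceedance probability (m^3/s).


Q = 79.9 * (1 + (50 - 55)/100) = 75.9050 m^3/s


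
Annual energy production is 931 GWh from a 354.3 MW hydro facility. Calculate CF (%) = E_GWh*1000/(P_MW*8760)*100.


CF = 931 * 1000 / (354.3 * 8760) * 100 = 29.9968 %


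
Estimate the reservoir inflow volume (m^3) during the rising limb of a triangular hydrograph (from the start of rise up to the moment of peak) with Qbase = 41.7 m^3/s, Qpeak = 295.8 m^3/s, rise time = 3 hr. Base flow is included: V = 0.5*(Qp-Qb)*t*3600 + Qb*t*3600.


V = 0.5*(295.8 - 41.7)*3*3600 + 41.7*3*3600 = 1.8225e+06 m^3


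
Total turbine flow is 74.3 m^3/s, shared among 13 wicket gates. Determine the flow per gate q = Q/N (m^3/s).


q = 74.3 / 13 = 5.7154 m^3/s


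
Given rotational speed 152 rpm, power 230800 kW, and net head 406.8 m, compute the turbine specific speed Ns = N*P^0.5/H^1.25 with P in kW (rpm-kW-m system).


Ns = 152 * 230800^0.5 / 406.8^1.25 = 39.9701


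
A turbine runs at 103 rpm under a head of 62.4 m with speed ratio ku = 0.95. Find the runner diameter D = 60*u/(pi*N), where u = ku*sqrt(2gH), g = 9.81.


u = 0.95 * sqrt(2*9.81*62.4) = 33.2403 m/s
D = 60 * 33.2403 / (pi * 103) = 6.1635 m


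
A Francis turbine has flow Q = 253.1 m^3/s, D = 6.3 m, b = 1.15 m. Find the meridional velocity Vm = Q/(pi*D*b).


Vm = 253.1 / (pi * 6.3 * 1.15) = 11.1200 m/s


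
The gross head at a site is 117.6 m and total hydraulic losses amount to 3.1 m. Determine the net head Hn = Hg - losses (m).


Hn = 117.6 - 3.1 = 114.5000 m


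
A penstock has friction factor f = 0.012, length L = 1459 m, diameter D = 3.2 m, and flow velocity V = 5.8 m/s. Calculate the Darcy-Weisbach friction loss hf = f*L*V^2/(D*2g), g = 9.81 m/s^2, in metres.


hf = 0.012 * 1459 * 5.8^2 / (3.2 * 2 * 9.81) = 9.3809 m


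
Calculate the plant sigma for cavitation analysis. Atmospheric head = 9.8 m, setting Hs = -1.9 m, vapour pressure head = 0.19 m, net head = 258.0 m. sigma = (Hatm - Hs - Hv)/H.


sigma = (9.8 - (-1.9) - 0.19) / 258.0 = 0.0446


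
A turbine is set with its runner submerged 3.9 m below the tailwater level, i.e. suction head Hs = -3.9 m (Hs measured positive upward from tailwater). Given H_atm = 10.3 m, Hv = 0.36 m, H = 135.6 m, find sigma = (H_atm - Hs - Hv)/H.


sigma = (10.3 - (-3.9) - 0.36) / 135.6 = 0.1021


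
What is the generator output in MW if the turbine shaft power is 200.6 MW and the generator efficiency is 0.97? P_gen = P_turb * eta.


P_gen = 200.6 * 0.97 = 194.5820 MW


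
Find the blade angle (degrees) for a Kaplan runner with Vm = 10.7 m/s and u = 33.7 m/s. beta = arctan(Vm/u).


beta = arctan(10.7 / 33.7) = 17.6150 degrees


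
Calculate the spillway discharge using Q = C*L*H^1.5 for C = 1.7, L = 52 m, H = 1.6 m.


Q = 1.7 * 52 * 1.6^1.5 = 178.9090 m^3/s


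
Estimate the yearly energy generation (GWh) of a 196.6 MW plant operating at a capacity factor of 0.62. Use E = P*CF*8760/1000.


E = 196.6 * 0.62 * 8760 / 1000 = 1067.7739 GWh


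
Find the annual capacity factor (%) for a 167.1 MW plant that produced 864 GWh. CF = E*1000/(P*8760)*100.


CF = 864 * 1000 / (167.1 * 8760) * 100 = 59.0246 %


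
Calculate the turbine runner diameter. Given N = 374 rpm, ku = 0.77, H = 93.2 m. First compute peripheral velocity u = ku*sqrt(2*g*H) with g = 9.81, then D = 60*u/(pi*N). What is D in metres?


u = 0.77 * sqrt(2*9.81*93.2) = 32.9267 m/s
D = 60 * 32.9267 / (pi * 374) = 1.6814 m


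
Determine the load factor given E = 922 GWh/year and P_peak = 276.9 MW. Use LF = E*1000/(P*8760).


LF = 922 * 1000 / (276.9 * 8760) = 0.3801


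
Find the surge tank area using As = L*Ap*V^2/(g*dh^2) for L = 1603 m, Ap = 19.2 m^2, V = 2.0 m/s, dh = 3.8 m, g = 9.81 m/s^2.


As = 1603 * 19.2 * 2.0^2 / (9.81 * 3.8^2) = 869.0776 m^2


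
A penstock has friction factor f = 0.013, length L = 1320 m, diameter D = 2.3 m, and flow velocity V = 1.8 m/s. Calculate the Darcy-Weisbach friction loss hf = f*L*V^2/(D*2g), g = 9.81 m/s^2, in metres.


hf = 0.013 * 1320 * 1.8^2 / (2.3 * 2 * 9.81) = 1.2321 m


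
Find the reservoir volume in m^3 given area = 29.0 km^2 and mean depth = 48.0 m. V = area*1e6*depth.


V = 29.0 * 1e6 * 48.0 = 1.3920e+09 m^3


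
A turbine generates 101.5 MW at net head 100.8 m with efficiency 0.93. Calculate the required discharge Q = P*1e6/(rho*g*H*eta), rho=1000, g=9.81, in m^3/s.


Q = 101.5 * 1e6 / (1000 * 9.81 * 100.8 * 0.93) = 110.3706 m^3/s


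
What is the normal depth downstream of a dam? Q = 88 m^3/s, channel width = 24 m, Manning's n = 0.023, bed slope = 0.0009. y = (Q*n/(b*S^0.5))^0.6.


y = (88 * 0.023 / (24 * 0.0009^0.5))^0.6 = 1.8592 m


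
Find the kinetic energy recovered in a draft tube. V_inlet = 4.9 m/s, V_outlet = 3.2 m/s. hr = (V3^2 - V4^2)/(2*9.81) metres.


hr = (4.9^2 - 3.2^2) / (2*9.81) = 0.7018 m


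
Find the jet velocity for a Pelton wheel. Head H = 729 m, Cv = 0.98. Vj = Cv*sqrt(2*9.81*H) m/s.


Vj = 0.98 * sqrt(2*9.81*729) = 117.2032 m/s


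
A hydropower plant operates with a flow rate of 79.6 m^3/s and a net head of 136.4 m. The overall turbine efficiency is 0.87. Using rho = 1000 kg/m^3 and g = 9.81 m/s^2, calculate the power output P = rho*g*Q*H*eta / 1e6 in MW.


P = 1000 * 9.81 * 79.6 * 136.4 * 0.87 / 1e6 = 92.6650 MW


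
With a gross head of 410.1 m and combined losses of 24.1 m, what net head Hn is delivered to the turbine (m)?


Hn = 410.1 - 24.1 = 386.0000 m


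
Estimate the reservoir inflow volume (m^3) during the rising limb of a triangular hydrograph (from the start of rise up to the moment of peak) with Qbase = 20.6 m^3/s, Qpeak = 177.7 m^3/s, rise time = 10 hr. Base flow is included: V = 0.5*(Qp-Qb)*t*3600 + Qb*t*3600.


V = 0.5*(177.7 - 20.6)*10*3600 + 20.6*10*3600 = 3.5694e+06 m^3


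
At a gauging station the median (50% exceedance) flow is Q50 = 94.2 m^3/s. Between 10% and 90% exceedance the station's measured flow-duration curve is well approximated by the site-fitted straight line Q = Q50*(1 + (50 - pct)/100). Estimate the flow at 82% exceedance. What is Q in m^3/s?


Q = 94.2 * (1 + (50 - 82)/100) = 64.0560 m^3/s


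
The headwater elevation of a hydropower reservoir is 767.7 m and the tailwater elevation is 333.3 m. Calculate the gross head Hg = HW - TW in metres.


Hg = 767.7 - 333.3 = 434.4000 m


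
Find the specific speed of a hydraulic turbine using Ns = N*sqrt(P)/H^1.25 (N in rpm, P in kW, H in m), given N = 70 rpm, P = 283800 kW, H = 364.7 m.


Ns = 70 * 283800^0.5 / 364.7^1.25 = 23.3983


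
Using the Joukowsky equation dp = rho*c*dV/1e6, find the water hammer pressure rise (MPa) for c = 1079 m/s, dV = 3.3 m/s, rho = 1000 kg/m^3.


dp = 1000 * 1079 * 3.3 / 1e6 = 3.5607 MPa
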